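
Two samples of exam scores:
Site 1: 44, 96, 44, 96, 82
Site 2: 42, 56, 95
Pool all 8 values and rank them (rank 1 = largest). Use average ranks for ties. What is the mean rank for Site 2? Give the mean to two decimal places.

5.33

Sorted (descending): 96, 96, 95, 82, 56, 44, 44, 42
The 2 values of 96 occupy positions 1–2 → average rank (1+2)/2 = 1.5.
The 2 values of 44 occupy positions 6–7 → average rank (6+7)/2 = 6.5.
Site 2 values → pooled ranks: 42→8, 56→5, 95→3
Mean rank = (8 + 5 + 3) / 3 = 5.33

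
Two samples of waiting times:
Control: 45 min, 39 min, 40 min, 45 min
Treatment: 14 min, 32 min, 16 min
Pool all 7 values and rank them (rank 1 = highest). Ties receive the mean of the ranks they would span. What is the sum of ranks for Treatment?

Sorted (descending): 45, 45, 40, 39, 32, 16, 14
The 2 values of 45 occupy positions 1–2 → average rank (1+2)/2 = 1.5.
Treatment values → pooled ranks: 14→7, 32→5, 16→6
Rank sum = 7 + 5 + 6 = 18

18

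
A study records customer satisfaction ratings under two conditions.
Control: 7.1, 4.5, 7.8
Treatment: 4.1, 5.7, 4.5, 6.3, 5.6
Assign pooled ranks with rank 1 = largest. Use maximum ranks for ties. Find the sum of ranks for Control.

10

Sorted (descending): 7.8, 7.1, 6.3, 5.7, 5.6, 4.5, 4.5, 4.1
The 2 values of 4.5 occupy positions 6–7 → each gets rank 7.
Control values → pooled ranks: 7.1→2, 4.5→7, 7.8→1
Rank sum = 2 + 7 + 1 = 10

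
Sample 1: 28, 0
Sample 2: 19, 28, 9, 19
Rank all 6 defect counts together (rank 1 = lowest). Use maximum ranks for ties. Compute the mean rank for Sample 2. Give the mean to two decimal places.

4.00

Sorted (ascending): 0, 9, 19, 19, 28, 28
The 2 values of 19 occupy positions 3–4 → each gets rank 4.
The 2 values of 28 occupy positions 5–6 → each gets rank 6.
Sample 2 values → pooled ranks: 19→4, 28→6, 9→2, 19→4
Mean rank = (4 + 6 + 2 + 4) / 4 = 4.00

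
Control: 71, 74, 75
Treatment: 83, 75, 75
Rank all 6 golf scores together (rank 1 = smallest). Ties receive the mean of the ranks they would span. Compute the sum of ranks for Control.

Sorted (ascending): 71, 74, 75, 75, 75, 83
The 3 values of 75 occupy positions 3–5 → average rank 4.
Control values → pooled ranks: 71→1, 74→2, 75→4
Rank sum = 1 + 2 + 4 = 7

7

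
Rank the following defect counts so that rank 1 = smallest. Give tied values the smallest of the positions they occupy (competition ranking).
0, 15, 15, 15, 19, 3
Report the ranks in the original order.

Sorted (ascending): 0, 3, 15, 15, 15, 19
The 3 values of 15 occupy positions 3–5 → each gets rank 3.

1, 3, 3, 3, 6, 2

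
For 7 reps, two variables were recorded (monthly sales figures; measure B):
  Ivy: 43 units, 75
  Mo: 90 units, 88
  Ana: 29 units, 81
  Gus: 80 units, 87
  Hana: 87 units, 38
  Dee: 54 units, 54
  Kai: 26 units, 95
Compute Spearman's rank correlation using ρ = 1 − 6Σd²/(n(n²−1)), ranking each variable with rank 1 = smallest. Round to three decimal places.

Ranks of variable 1: 3, 7, 2, 5, 6, 4, 1
Ranks of variable 2: 3, 6, 4, 5, 1, 2, 7
d = r₁ − r₂: 0, 1, -2, 0, 5, 2, -6
d²: 0, 1, 4, 0, 25, 4, 36; Σd² = 70
ρ = 1 − 6·70/(7·48) = 1 − 420/336 = -0.250

-0.250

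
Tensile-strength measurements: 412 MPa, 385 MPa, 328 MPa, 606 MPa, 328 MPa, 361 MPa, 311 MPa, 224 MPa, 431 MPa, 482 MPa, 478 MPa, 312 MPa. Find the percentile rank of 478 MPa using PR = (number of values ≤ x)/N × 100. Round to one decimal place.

83.3

N = 12.
Strictly below 478: 9. Equal to 478: 1.
PR = 10/12 × 100 = 83.3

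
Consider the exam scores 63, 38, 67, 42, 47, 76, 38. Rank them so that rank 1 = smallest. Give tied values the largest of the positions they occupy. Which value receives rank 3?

42

Sorted (ascending): 38, 38, 42, 47, 63, 67, 76
The 2 values of 38 occupy positions 1–2 → each gets rank 2.
Rank 3 → value 42.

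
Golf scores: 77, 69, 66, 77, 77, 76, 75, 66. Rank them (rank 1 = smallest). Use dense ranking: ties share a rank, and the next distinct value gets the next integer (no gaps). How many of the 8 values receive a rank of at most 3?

4

Sorted (ascending): 66, 66, 69, 75, 76, 77, 77, 77
The 2 values of 66 share dense rank 1.
The 3 values of 77 share dense rank 5.
Remaining distinct values take the next consecutive integers.
Ranks ≤ 3: {1, 1, 2, 3} → 4 values.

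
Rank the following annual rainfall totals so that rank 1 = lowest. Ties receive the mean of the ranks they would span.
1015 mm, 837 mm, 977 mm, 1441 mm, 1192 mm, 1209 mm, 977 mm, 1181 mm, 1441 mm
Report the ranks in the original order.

4, 1, 2.5, 8.5, 6, 7, 2.5, 5, 8.5

Sorted (ascending): 837, 977, 977, 1015, 1181, 1192, 1209, 1441, 1441
The 2 values of 977 occupy positions 2–3 → average rank (2+3)/2 = 2.5.
The 2 values of 1441 occupy positions 8–9 → average rank (8+9)/2 = 8.5.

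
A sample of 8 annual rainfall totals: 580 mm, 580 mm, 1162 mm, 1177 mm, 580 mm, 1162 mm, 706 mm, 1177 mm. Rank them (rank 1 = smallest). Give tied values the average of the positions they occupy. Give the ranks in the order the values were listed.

2, 2, 5.5, 7.5, 2, 5.5, 4, 7.5

Sorted (ascending): 580, 580, 580, 706, 1162, 1162, 1177, 1177
The 3 values of 580 occupy positions 1–3 → average rank 2.
The 2 values of 1162 occupy positions 5–6 → average rank (5+6)/2 = 5.5.
The 2 values of 1177 occupy positions 7–8 → average rank (7+8)/2 = 7.5.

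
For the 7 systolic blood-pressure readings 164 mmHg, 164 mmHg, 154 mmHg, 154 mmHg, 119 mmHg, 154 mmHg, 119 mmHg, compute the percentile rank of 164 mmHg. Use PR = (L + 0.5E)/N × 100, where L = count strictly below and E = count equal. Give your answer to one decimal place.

85.7

N = 7.
Strictly below 164: 5. Equal to 164: 2.
PR = (5 + 0.5·2)/7 × 100 = 85.7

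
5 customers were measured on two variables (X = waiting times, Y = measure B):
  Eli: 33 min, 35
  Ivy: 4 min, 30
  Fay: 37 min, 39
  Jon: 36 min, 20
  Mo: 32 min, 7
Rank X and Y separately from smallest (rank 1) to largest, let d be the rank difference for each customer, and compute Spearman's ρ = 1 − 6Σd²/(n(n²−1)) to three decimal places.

Ranks of variable 1: 3, 1, 5, 4, 2
Ranks of variable 2: 4, 3, 5, 2, 1
d = r₁ − r₂: -1, -2, 0, 2, 1
d²: 1, 4, 0, 4, 1; Σd² = 10
ρ = 1 − 6·10/(5·24) = 1 − 60/120 = 0.500

0.500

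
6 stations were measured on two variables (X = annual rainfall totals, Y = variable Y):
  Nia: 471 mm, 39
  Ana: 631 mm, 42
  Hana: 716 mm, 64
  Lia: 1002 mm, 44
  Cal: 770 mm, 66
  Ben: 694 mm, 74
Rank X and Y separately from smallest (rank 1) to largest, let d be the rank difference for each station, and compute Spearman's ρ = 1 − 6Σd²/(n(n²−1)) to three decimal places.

Ranks of variable 1: 1, 2, 4, 6, 5, 3
Ranks of variable 2: 1, 2, 4, 3, 5, 6
d = r₁ − r₂: 0, 0, 0, 3, 0, -3
d²: 0, 0, 0, 9, 0, 9; Σd² = 18
ρ = 1 − 6·18/(6·35) = 1 − 108/210 = 0.486

0.486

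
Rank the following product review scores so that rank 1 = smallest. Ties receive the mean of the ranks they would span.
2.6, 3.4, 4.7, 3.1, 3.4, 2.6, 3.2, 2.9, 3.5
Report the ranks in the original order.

Sorted (ascending): 2.6, 2.6, 2.9, 3.1, 3.2, 3.4, 3.4, 3.5, 4.7
The 2 values of 2.6 occupy positions 1–2 → average rank (1+2)/2 = 1.5.
The 2 values of 3.4 occupy positions 6–7 → average rank (6+7)/2 = 6.5.

1.5, 6.5, 9, 4, 6.5, 1.5, 5, 3, 8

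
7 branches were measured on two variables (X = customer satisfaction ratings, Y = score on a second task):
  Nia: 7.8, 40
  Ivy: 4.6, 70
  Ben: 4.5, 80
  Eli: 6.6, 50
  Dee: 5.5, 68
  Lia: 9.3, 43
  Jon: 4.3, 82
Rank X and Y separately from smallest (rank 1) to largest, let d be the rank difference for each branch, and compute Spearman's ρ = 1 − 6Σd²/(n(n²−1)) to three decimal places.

-0.964

Ranks of variable 1: 6, 3, 2, 5, 4, 7, 1
Ranks of variable 2: 1, 5, 6, 3, 4, 2, 7
d = r₁ − r₂: 5, -2, -4, 2, 0, 5, -6
d²: 25, 4, 16, 4, 0, 25, 36; Σd² = 110
ρ = 1 − 6·110/(7·48) = 1 − 660/336 = -0.964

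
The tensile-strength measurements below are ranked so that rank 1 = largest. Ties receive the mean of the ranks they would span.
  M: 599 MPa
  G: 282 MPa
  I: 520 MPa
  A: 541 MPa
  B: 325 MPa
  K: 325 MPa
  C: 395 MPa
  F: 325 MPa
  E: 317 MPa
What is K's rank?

6

Sorted (descending): 599, 541, 520, 395, 325, 325, 325, 317, 282
The 3 values of 325 occupy positions 5–7 → average rank 6.
K has value 325 MPa → rank 6.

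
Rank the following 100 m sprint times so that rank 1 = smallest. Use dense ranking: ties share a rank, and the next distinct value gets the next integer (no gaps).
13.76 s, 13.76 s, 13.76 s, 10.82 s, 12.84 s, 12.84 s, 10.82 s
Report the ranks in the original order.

Sorted (ascending): 10.82, 10.82, 12.84, 12.84, 13.76, 13.76, 13.76
The 2 values of 10.82 share dense rank 1.
The 2 values of 12.84 share dense rank 2.
The 3 values of 13.76 share dense rank 3.

3, 3, 3, 1, 2, 2, 1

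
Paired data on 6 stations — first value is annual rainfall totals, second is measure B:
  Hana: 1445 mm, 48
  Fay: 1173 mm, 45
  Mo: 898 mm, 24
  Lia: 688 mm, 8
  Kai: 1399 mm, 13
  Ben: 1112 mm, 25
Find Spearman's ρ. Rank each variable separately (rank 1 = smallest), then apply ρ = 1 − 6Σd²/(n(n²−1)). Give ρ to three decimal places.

0.657

Ranks of variable 1: 6, 4, 2, 1, 5, 3
Ranks of variable 2: 6, 5, 3, 1, 2, 4
d = r₁ − r₂: 0, -1, -1, 0, 3, -1
d²: 0, 1, 1, 0, 9, 1; Σd² = 12
ρ = 1 − 6·12/(6·35) = 1 − 72/210 = 0.657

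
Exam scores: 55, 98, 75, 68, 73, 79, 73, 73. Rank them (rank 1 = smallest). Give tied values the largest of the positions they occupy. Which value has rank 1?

Sorted (ascending): 55, 68, 73, 73, 73, 75, 79, 98
The 3 values of 73 occupy positions 3–5 → each gets rank 5.
Rank 1 → value 55.

55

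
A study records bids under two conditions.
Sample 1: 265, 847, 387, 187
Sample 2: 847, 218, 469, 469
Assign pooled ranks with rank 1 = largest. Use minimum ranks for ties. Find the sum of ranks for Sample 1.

Sorted (descending): 847, 847, 469, 469, 387, 265, 218, 187
The 2 values of 847 occupy positions 1–2 → each gets rank 1.
The 2 values of 469 occupy positions 3–4 → each gets rank 3.
Sample 1 values → pooled ranks: 265→6, 847→1, 387→5, 187→8
Rank sum = 6 + 1 + 5 + 8 = 20

20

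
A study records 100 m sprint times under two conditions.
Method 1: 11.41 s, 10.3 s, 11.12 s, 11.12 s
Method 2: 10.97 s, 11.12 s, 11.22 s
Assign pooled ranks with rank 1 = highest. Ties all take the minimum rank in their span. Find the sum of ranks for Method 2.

Sorted (descending): 11.41, 11.22, 11.12, 11.12, 11.12, 10.97, 10.3
The 3 values of 11.12 occupy positions 3–5 → each gets rank 3.
Method 2 values → pooled ranks: 10.97→6, 11.12→3, 11.22→2
Rank sum = 6 + 3 + 2 = 11

11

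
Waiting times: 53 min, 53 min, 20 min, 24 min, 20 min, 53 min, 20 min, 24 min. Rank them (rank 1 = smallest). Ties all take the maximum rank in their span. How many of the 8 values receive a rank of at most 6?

Sorted (ascending): 20, 20, 20, 24, 24, 53, 53, 53
The 3 values of 20 occupy positions 1–3 → each gets rank 3.
The 2 values of 24 occupy positions 4–5 → each gets rank 5.
The 3 values of 53 occupy positions 6–8 → each gets rank 8.
Ranks ≤ 6: {3, 3, 3, 5, 5} → 5 values.

5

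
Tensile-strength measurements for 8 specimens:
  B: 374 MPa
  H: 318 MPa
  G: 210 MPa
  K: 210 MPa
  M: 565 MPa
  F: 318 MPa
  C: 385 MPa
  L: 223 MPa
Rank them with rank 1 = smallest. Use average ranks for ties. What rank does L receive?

3

Sorted (ascending): 210, 210, 223, 318, 318, 374, 385, 565
The 2 values of 210 occupy positions 1–2 → average rank (1+2)/2 = 1.5.
The 2 values of 318 occupy positions 4–5 → average rank (4+5)/2 = 4.5.
L has value 223 MPa → rank 3.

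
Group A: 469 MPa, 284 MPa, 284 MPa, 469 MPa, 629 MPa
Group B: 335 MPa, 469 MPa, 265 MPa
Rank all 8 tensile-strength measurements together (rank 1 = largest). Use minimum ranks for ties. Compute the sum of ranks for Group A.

17

Sorted (descending): 629, 469, 469, 469, 335, 284, 284, 265
The 3 values of 469 occupy positions 2–4 → each gets rank 2.
The 2 values of 284 occupy positions 6–7 → each gets rank 6.
Group A values → pooled ranks: 469→2, 284→6, 284→6, 469→2, 629→1
Rank sum = 2 + 6 + 6 + 2 + 1 = 17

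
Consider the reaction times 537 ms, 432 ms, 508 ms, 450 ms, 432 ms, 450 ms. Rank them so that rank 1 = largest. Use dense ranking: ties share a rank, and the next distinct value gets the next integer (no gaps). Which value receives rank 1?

537

Sorted (descending): 537, 508, 450, 450, 432, 432
The 2 values of 450 share dense rank 3.
The 2 values of 432 share dense rank 4.
Remaining distinct values take the next consecutive integers.
Rank 1 → value 537.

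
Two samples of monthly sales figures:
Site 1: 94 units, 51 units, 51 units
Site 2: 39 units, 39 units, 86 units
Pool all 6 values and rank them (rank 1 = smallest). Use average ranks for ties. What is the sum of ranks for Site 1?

13

Sorted (ascending): 39, 39, 51, 51, 86, 94
The 2 values of 39 occupy positions 1–2 → average rank (1+2)/2 = 1.5.
The 2 values of 51 occupy positions 3–4 → average rank (3+4)/2 = 3.5.
Site 1 values → pooled ranks: 94→6, 51→3.5, 51→3.5
Rank sum = 6 + 3.5 + 3.5 = 13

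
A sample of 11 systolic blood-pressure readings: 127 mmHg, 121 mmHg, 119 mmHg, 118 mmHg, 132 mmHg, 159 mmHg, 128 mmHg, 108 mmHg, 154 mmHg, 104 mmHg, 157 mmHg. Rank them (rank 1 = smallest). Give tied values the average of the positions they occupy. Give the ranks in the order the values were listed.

6, 5, 4, 3, 8, 11, 7, 2, 9, 1, 10

Sorted (ascending): 104, 108, 118, 119, 121, 127, 128, 132, 154, 157, 159
No ties — each value takes its position as its rank.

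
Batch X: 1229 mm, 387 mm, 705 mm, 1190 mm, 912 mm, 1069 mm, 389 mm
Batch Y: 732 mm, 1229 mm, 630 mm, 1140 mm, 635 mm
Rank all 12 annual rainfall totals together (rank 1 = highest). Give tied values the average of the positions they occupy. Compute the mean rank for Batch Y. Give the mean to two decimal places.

Sorted (descending): 1229, 1229, 1190, 1140, 1069, 912, 732, 705, 635, 630, 389, 387
The 2 values of 1229 occupy positions 1–2 → average rank (1+2)/2 = 1.5.
Batch Y values → pooled ranks: 732→7, 1229→1.5, 630→10, 1140→4, 635→9
Mean rank = (7 + 1.5 + 10 + 4 + 9) / 5 = 6.30

6.30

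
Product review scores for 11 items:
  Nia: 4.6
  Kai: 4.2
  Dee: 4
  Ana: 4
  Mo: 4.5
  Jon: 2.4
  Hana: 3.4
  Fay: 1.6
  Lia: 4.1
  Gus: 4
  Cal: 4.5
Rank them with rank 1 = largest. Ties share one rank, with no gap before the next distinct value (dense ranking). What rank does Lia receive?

4

Sorted (descending): 4.6, 4.5, 4.5, 4.2, 4.1, 4, 4, 4, 3.4, 2.4, 1.6
The 2 values of 4.5 share dense rank 2.
The 3 values of 4 share dense rank 5.
Remaining distinct values take the next consecutive integers.
Lia has value 4.1 → rank 4.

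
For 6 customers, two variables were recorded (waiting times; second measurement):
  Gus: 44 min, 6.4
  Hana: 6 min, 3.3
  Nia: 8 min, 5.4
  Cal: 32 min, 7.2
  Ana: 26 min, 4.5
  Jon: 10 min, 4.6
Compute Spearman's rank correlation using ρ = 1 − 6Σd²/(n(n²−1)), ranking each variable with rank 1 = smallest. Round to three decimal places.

0.714

Ranks of variable 1: 6, 1, 2, 5, 4, 3
Ranks of variable 2: 5, 1, 4, 6, 2, 3
d = r₁ − r₂: 1, 0, -2, -1, 2, 0
d²: 1, 0, 4, 1, 4, 0; Σd² = 10
ρ = 1 − 6·10/(6·35) = 1 − 60/210 = 0.714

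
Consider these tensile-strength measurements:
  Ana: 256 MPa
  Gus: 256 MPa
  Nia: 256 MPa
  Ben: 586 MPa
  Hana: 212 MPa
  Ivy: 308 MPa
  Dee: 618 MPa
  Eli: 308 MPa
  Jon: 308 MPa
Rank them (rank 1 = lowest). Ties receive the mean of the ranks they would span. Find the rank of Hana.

1

Sorted (ascending): 212, 256, 256, 256, 308, 308, 308, 586, 618
The 3 values of 256 occupy positions 2–4 → average rank 3.
The 3 values of 308 occupy positions 5–7 → average rank 6.
Hana has value 212 MPa → rank 1.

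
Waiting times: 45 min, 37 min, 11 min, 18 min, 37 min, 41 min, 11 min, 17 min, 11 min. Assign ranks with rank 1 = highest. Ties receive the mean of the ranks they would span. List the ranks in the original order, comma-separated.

1, 3.5, 8, 5, 3.5, 2, 8, 6, 8

Sorted (descending): 45, 41, 37, 37, 18, 17, 11, 11, 11
The 2 values of 37 occupy positions 3–4 → average rank (3+4)/2 = 3.5.
The 3 values of 11 occupy positions 7–9 → average rank 8.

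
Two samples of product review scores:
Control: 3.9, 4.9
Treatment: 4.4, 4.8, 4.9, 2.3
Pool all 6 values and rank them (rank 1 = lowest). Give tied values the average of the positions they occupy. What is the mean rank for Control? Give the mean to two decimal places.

Sorted (ascending): 2.3, 3.9, 4.4, 4.8, 4.9, 4.9
The 2 values of 4.9 occupy positions 5–6 → average rank (5+6)/2 = 5.5.
Control values → pooled ranks: 3.9→2, 4.9→5.5
Mean rank = (2 + 5.5) / 2 = 3.75

3.75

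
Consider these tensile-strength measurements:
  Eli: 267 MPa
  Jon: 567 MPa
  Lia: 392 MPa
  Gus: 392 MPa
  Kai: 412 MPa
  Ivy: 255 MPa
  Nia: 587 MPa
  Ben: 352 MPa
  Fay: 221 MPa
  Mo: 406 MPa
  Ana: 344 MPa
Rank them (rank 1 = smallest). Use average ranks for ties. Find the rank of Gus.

6.5

Sorted (ascending): 221, 255, 267, 344, 352, 392, 392, 406, 412, 567, 587
The 2 values of 392 occupy positions 6–7 → average rank (6+7)/2 = 6.5.
Gus has value 392 MPa → rank 6.5.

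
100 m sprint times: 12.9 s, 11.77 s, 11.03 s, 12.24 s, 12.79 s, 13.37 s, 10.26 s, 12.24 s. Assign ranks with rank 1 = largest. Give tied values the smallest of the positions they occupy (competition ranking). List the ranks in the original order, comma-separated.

2, 6, 7, 4, 3, 1, 8, 4

Sorted (descending): 13.37, 12.9, 12.79, 12.24, 12.24, 11.77, 11.03, 10.26
The 2 values of 12.24 occupy positions 4–5 → each gets rank 4.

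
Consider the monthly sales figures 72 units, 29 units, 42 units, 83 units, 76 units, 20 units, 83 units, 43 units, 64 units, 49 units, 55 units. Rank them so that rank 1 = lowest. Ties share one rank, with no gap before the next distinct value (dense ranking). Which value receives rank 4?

43

Sorted (ascending): 20, 29, 42, 43, 49, 55, 64, 72, 76, 83, 83
The 2 values of 83 share dense rank 10.
Remaining distinct values take the next consecutive integers.
Rank 4 → value 43.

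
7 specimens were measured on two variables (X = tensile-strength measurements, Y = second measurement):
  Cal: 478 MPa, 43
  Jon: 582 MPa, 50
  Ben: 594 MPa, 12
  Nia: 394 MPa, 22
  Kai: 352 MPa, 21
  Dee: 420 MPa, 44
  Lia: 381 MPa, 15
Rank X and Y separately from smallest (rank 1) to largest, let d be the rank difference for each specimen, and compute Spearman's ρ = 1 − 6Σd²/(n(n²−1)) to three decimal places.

Ranks of variable 1: 5, 6, 7, 3, 1, 4, 2
Ranks of variable 2: 5, 7, 1, 4, 3, 6, 2
d = r₁ − r₂: 0, -1, 6, -1, -2, -2, 0
d²: 0, 1, 36, 1, 4, 4, 0; Σd² = 46
ρ = 1 − 6·46/(7·48) = 1 − 276/336 = 0.179

0.179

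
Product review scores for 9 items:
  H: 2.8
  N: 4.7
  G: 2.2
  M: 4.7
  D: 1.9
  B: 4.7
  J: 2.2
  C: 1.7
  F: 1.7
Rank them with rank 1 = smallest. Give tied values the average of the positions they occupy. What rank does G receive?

4.5

Sorted (ascending): 1.7, 1.7, 1.9, 2.2, 2.2, 2.8, 4.7, 4.7, 4.7
The 2 values of 1.7 occupy positions 1–2 → average rank (1+2)/2 = 1.5.
The 2 values of 2.2 occupy positions 4–5 → average rank (4+5)/2 = 4.5.
The 3 values of 4.7 occupy positions 7–9 → average rank 8.
G has value 2.2 → rank 4.5.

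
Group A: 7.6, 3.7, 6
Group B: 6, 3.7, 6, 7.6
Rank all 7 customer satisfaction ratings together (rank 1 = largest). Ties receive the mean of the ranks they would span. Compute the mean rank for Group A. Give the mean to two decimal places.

4.00

Sorted (descending): 7.6, 7.6, 6, 6, 6, 3.7, 3.7
The 2 values of 7.6 occupy positions 1–2 → average rank (1+2)/2 = 1.5.
The 3 values of 6 occupy positions 3–5 → average rank 4.
The 2 values of 3.7 occupy positions 6–7 → average rank (6+7)/2 = 6.5.
Group A values → pooled ranks: 7.6→1.5, 3.7→6.5, 6→4
Mean rank = (1.5 + 6.5 + 4) / 3 = 4.00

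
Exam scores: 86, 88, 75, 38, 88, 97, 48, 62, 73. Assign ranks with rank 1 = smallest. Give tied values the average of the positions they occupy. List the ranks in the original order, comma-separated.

6, 7.5, 5, 1, 7.5, 9, 2, 3, 4

Sorted (ascending): 38, 48, 62, 73, 75, 86, 88, 88, 97
The 2 values of 88 occupy positions 7–8 → average rank (7+8)/2 = 7.5.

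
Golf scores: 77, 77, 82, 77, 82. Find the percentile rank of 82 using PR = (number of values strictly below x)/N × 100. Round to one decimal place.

N = 5.
Strictly below 82: 3. Equal to 82: 2.
PR = 3/5 × 100 = 60.0

60.0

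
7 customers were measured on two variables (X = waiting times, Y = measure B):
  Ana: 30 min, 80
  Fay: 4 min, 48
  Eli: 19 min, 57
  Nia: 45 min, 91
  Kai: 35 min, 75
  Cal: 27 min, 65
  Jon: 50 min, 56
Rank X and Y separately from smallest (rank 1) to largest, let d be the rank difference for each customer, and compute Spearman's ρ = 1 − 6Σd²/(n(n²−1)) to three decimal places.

0.429

Ranks of variable 1: 4, 1, 2, 6, 5, 3, 7
Ranks of variable 2: 6, 1, 3, 7, 5, 4, 2
d = r₁ − r₂: -2, 0, -1, -1, 0, -1, 5
d²: 4, 0, 1, 1, 0, 1, 25; Σd² = 32
ρ = 1 − 6·32/(7·48) = 1 − 192/336 = 0.429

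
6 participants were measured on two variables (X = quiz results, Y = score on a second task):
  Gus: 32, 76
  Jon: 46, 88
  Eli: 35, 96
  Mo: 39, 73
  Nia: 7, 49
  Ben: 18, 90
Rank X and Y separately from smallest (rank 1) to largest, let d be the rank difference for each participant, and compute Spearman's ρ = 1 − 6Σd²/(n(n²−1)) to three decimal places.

0.257

Ranks of variable 1: 3, 6, 4, 5, 1, 2
Ranks of variable 2: 3, 4, 6, 2, 1, 5
d = r₁ − r₂: 0, 2, -2, 3, 0, -3
d²: 0, 4, 4, 9, 0, 9; Σd² = 26
ρ = 1 − 6·26/(6·35) = 1 − 156/210 = 0.257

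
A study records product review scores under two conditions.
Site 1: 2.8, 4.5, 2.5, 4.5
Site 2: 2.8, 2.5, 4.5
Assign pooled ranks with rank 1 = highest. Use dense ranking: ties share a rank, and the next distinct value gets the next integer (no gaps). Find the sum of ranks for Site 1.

Sorted (descending): 4.5, 4.5, 4.5, 2.8, 2.8, 2.5, 2.5
The 3 values of 4.5 share dense rank 1.
The 2 values of 2.8 share dense rank 2.
The 2 values of 2.5 share dense rank 3.
Site 1 values → pooled ranks: 2.8→2, 4.5→1, 2.5→3, 4.5→1
Rank sum = 2 + 1 + 3 + 1 = 7

7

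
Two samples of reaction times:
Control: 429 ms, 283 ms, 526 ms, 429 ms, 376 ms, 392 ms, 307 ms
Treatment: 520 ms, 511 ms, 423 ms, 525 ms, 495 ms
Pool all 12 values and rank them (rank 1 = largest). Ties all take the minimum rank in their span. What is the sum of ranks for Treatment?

22

Sorted (descending): 526, 525, 520, 511, 495, 429, 429, 423, 392, 376, 307, 283
The 2 values of 429 occupy positions 6–7 → each gets rank 6.
Treatment values → pooled ranks: 520→3, 511→4, 423→8, 525→2, 495→5
Rank sum = 3 + 4 + 8 + 2 + 5 = 22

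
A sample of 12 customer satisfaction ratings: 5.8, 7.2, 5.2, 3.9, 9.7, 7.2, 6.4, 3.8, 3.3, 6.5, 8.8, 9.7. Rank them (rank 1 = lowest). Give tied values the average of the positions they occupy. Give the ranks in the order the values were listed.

5, 8.5, 4, 3, 11.5, 8.5, 6, 2, 1, 7, 10, 11.5

Sorted (ascending): 3.3, 3.8, 3.9, 5.2, 5.8, 6.4, 6.5, 7.2, 7.2, 8.8, 9.7, 9.7
The 2 values of 7.2 occupy positions 8–9 → average rank (8+9)/2 = 8.5.
The 2 values of 9.7 occupy positions 11–12 → average rank (11+12)/2 = 11.5.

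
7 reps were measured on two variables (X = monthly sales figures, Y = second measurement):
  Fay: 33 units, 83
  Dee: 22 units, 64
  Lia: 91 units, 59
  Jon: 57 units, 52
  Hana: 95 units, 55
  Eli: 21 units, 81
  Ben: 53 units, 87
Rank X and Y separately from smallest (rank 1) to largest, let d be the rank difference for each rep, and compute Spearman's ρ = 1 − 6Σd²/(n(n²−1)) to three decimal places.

Ranks of variable 1: 3, 2, 6, 5, 7, 1, 4
Ranks of variable 2: 6, 4, 3, 1, 2, 5, 7
d = r₁ − r₂: -3, -2, 3, 4, 5, -4, -3
d²: 9, 4, 9, 16, 25, 16, 9; Σd² = 88
ρ = 1 − 6·88/(7·48) = 1 − 528/336 = -0.571

-0.571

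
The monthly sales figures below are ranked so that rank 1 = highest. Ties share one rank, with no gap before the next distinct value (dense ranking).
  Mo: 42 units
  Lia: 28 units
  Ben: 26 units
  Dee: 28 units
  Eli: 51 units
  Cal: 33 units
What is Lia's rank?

4

Sorted (descending): 51, 42, 33, 28, 28, 26
The 2 values of 28 share dense rank 4.
Remaining distinct values take the next consecutive integers.
Lia has value 28 units → rank 4.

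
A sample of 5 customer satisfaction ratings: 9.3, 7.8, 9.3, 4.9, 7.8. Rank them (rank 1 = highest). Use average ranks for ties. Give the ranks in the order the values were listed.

Sorted (descending): 9.3, 9.3, 7.8, 7.8, 4.9
The 2 values of 9.3 occupy positions 1–2 → average rank (1+2)/2 = 1.5.
The 2 values of 7.8 occupy positions 3–4 → average rank (3+4)/2 = 3.5.

1.5, 3.5, 1.5, 5, 3.5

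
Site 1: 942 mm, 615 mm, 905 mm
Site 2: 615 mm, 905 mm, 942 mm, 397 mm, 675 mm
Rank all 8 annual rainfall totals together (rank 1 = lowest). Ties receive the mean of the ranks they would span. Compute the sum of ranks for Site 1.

15.5

Sorted (ascending): 397, 615, 615, 675, 905, 905, 942, 942
The 2 values of 615 occupy positions 2–3 → average rank (2+3)/2 = 2.5.
The 2 values of 905 occupy positions 5–6 → average rank (5+6)/2 = 5.5.
The 2 values of 942 occupy positions 7–8 → average rank (7+8)/2 = 7.5.
Site 1 values → pooled ranks: 942→7.5, 615→2.5, 905→5.5
Rank sum = 7.5 + 2.5 + 5.5 = 15.5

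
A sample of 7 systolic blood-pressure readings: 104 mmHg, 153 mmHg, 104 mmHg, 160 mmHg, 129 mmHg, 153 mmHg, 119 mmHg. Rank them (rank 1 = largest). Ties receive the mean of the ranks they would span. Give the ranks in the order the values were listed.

6.5, 2.5, 6.5, 1, 4, 2.5, 5

Sorted (descending): 160, 153, 153, 129, 119, 104, 104
The 2 values of 153 occupy positions 2–3 → average rank (2+3)/2 = 2.5.
The 2 values of 104 occupy positions 6–7 → average rank (6+7)/2 = 6.5.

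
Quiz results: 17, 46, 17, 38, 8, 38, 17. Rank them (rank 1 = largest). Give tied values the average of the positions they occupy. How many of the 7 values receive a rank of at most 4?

Sorted (descending): 46, 38, 38, 17, 17, 17, 8
The 2 values of 38 occupy positions 2–3 → average rank (2+3)/2 = 2.5.
The 3 values of 17 occupy positions 4–6 → average rank 5.
Ranks ≤ 4: {1, 2.5, 2.5} → 3 values.

3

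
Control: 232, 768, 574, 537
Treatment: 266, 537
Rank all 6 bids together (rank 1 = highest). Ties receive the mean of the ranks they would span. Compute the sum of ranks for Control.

12.5

Sorted (descending): 768, 574, 537, 537, 266, 232
The 2 values of 537 occupy positions 3–4 → average rank (3+4)/2 = 3.5.
Control values → pooled ranks: 232→6, 768→1, 574→2, 537→3.5
Rank sum = 6 + 1 + 2 + 3.5 = 12.5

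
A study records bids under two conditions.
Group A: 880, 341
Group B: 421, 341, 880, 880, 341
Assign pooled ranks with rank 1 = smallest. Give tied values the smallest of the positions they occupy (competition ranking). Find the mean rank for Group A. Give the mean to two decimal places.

3.00

Sorted (ascending): 341, 341, 341, 421, 880, 880, 880
The 3 values of 341 occupy positions 1–3 → each gets rank 1.
The 3 values of 880 occupy positions 5–7 → each gets rank 5.
Group A values → pooled ranks: 880→5, 341→1
Mean rank = (5 + 1) / 2 = 3.00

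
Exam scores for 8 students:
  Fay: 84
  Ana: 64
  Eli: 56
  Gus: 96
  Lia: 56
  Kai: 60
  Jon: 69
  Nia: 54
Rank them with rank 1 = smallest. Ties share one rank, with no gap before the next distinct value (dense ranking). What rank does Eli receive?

Sorted (ascending): 54, 56, 56, 60, 64, 69, 84, 96
The 2 values of 56 share dense rank 2.
Remaining distinct values take the next consecutive integers.
Eli has value 56 → rank 2.

2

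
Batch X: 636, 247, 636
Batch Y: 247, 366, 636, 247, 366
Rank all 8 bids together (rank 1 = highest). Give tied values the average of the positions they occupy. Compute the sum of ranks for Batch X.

Sorted (descending): 636, 636, 636, 366, 366, 247, 247, 247
The 3 values of 636 occupy positions 1–3 → average rank 2.
The 2 values of 366 occupy positions 4–5 → average rank (4+5)/2 = 4.5.
The 3 values of 247 occupy positions 6–8 → average rank 7.
Batch X values → pooled ranks: 636→2, 247→7, 636→2
Rank sum = 2 + 7 + 2 = 11

11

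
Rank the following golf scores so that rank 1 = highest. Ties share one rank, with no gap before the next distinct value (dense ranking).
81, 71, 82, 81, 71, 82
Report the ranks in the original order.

2, 3, 1, 2, 3, 1

Sorted (descending): 82, 82, 81, 81, 71, 71
The 2 values of 82 share dense rank 1.
The 2 values of 81 share dense rank 2.
The 2 values of 71 share dense rank 3.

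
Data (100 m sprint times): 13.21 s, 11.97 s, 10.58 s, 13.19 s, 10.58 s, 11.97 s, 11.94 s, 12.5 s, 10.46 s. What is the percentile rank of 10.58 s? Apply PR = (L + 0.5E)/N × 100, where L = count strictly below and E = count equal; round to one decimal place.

N = 9.
Strictly below 10.58: 1. Equal to 10.58: 2.
PR = (1 + 0.5·2)/9 × 100 = 22.2

22.2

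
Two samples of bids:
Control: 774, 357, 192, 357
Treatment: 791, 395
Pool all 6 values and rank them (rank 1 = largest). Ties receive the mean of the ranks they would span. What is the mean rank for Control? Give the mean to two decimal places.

4.25

Sorted (descending): 791, 774, 395, 357, 357, 192
The 2 values of 357 occupy positions 4–5 → average rank (4+5)/2 = 4.5.
Control values → pooled ranks: 774→2, 357→4.5, 192→6, 357→4.5
Mean rank = (2 + 4.5 + 6 + 4.5) / 4 = 4.25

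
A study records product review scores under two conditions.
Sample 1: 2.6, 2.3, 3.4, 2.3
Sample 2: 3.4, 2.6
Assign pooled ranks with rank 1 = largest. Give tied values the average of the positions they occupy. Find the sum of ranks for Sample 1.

Sorted (descending): 3.4, 3.4, 2.6, 2.6, 2.3, 2.3
The 2 values of 3.4 occupy positions 1–2 → average rank (1+2)/2 = 1.5.
The 2 values of 2.6 occupy positions 3–4 → average rank (3+4)/2 = 3.5.
The 2 values of 2.3 occupy positions 5–6 → average rank (5+6)/2 = 5.5.
Sample 1 values → pooled ranks: 2.6→3.5, 2.3→5.5, 3.4→1.5, 2.3→5.5
Rank sum = 3.5 + 5.5 + 1.5 + 5.5 = 16

16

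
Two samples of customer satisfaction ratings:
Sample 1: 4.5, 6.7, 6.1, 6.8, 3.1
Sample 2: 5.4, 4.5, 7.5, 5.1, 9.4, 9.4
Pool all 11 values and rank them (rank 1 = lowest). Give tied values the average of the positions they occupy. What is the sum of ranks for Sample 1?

24.5

Sorted (ascending): 3.1, 4.5, 4.5, 5.1, 5.4, 6.1, 6.7, 6.8, 7.5, 9.4, 9.4
The 2 values of 4.5 occupy positions 2–3 → average rank (2+3)/2 = 2.5.
The 2 values of 9.4 occupy positions 10–11 → average rank (10+11)/2 = 10.5.
Sample 1 values → pooled ranks: 4.5→2.5, 6.7→7, 6.1→6, 6.8→8, 3.1→1
Rank sum = 2.5 + 7 + 6 + 8 + 1 = 24.5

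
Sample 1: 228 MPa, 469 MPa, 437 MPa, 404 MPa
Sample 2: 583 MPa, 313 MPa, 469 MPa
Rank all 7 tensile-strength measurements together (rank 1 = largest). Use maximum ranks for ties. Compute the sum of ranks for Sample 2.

10

Sorted (descending): 583, 469, 469, 437, 404, 313, 228
The 2 values of 469 occupy positions 2–3 → each gets rank 3.
Sample 2 values → pooled ranks: 583→1, 313→6, 469→3
Rank sum = 1 + 6 + 3 = 10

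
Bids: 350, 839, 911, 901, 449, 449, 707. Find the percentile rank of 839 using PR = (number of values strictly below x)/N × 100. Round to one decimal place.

N = 7.
Strictly below 839: 4. Equal to 839: 1.
PR = 4/7 × 100 = 57.1

57.1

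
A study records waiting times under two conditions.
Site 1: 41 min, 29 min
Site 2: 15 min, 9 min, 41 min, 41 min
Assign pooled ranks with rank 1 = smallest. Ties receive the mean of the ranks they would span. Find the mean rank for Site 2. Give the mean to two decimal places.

Sorted (ascending): 9, 15, 29, 41, 41, 41
The 3 values of 41 occupy positions 4–6 → average rank 5.
Site 2 values → pooled ranks: 15→2, 9→1, 41→5, 41→5
Mean rank = (2 + 1 + 5 + 5) / 4 = 3.25

3.25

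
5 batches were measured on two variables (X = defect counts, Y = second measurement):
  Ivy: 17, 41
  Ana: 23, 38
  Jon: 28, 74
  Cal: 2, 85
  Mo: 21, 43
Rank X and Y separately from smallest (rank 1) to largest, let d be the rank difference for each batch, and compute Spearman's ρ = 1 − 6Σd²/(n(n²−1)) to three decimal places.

Ranks of variable 1: 2, 4, 5, 1, 3
Ranks of variable 2: 2, 1, 4, 5, 3
d = r₁ − r₂: 0, 3, 1, -4, 0
d²: 0, 9, 1, 16, 0; Σd² = 26
ρ = 1 − 6·26/(5·24) = 1 − 156/120 = -0.300

-0.300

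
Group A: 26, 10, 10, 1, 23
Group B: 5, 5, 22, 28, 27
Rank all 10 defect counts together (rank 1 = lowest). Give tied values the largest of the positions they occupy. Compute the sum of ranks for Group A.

26

Sorted (ascending): 1, 5, 5, 10, 10, 22, 23, 26, 27, 28
The 2 values of 5 occupy positions 2–3 → each gets rank 3.
The 2 values of 10 occupy positions 4–5 → each gets rank 5.
Group A values → pooled ranks: 26→8, 10→5, 10→5, 1→1, 23→7
Rank sum = 8 + 5 + 5 + 1 + 7 = 26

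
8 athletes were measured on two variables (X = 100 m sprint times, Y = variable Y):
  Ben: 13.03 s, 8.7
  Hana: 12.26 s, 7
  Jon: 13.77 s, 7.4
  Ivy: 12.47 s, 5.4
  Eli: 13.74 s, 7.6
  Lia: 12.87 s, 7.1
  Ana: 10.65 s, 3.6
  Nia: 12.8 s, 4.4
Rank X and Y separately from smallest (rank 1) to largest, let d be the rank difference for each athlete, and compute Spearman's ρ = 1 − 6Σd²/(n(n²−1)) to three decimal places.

0.810

Ranks of variable 1: 6, 2, 8, 3, 7, 5, 1, 4
Ranks of variable 2: 8, 4, 6, 3, 7, 5, 1, 2
d = r₁ − r₂: -2, -2, 2, 0, 0, 0, 0, 2
d²: 4, 4, 4, 0, 0, 0, 0, 4; Σd² = 16
ρ = 1 − 6·16/(8·63) = 1 − 96/504 = 0.810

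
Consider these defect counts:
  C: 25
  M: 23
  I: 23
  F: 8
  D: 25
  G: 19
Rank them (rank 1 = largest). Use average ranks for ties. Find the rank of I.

3.5

Sorted (descending): 25, 25, 23, 23, 19, 8
The 2 values of 25 occupy positions 1–2 → average rank (1+2)/2 = 1.5.
The 2 values of 23 occupy positions 3–4 → average rank (3+4)/2 = 3.5.
I has value 23 → rank 3.5.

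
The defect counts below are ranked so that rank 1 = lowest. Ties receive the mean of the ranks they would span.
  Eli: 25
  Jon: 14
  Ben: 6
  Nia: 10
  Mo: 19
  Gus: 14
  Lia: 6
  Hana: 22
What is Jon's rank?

Sorted (ascending): 6, 6, 10, 14, 14, 19, 22, 25
The 2 values of 6 occupy positions 1–2 → average rank (1+2)/2 = 1.5.
The 2 values of 14 occupy positions 4–5 → average rank (4+5)/2 = 4.5.
Jon has value 14 → rank 4.5.

4.5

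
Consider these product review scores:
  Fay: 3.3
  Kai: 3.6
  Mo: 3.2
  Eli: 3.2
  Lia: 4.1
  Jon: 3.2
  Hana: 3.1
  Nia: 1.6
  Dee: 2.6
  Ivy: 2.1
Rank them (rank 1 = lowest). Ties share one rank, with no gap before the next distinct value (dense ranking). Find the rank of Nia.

Sorted (ascending): 1.6, 2.1, 2.6, 3.1, 3.2, 3.2, 3.2, 3.3, 3.6, 4.1
The 3 values of 3.2 share dense rank 5.
Remaining distinct values take the next consecutive integers.
Nia has value 1.6 → rank 1.

1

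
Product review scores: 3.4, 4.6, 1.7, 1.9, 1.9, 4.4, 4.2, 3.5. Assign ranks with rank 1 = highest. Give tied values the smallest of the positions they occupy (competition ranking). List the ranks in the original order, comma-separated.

Sorted (descending): 4.6, 4.4, 4.2, 3.5, 3.4, 1.9, 1.9, 1.7
The 2 values of 1.9 occupy positions 6–7 → each gets rank 6.

5, 1, 8, 6, 6, 2, 3, 4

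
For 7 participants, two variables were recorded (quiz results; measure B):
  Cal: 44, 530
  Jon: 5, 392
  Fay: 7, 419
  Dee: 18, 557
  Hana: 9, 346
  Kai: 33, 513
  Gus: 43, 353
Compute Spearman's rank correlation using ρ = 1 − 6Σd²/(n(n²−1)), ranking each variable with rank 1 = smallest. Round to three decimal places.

0.321

Ranks of variable 1: 7, 1, 2, 4, 3, 5, 6
Ranks of variable 2: 6, 3, 4, 7, 1, 5, 2
d = r₁ − r₂: 1, -2, -2, -3, 2, 0, 4
d²: 1, 4, 4, 9, 4, 0, 16; Σd² = 38
ρ = 1 − 6·38/(7·48) = 1 − 228/336 = 0.321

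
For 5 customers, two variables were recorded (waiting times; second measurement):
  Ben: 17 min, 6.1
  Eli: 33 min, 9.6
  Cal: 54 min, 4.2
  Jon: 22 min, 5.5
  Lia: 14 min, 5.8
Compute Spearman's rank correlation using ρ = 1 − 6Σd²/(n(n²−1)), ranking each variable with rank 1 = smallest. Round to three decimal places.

Ranks of variable 1: 2, 4, 5, 3, 1
Ranks of variable 2: 4, 5, 1, 2, 3
d = r₁ − r₂: -2, -1, 4, 1, -2
d²: 4, 1, 16, 1, 4; Σd² = 26
ρ = 1 − 6·26/(5·24) = 1 − 156/120 = -0.300

-0.300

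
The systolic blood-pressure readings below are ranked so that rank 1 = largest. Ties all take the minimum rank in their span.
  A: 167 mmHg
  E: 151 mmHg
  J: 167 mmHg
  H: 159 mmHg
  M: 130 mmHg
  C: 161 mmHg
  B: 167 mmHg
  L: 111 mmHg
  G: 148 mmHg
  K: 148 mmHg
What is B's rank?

Sorted (descending): 167, 167, 167, 161, 159, 151, 148, 148, 130, 111
The 3 values of 167 occupy positions 1–3 → each gets rank 1.
The 2 values of 148 occupy positions 7–8 → each gets rank 7.
B has value 167 mmHg → rank 1.

1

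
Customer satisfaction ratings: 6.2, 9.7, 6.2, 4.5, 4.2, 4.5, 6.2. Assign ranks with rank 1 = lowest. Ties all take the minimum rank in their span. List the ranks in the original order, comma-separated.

4, 7, 4, 2, 1, 2, 4

Sorted (ascending): 4.2, 4.5, 4.5, 6.2, 6.2, 6.2, 9.7
The 2 values of 4.5 occupy positions 2–3 → each gets rank 2.
The 3 values of 6.2 occupy positions 4–6 → each gets rank 4.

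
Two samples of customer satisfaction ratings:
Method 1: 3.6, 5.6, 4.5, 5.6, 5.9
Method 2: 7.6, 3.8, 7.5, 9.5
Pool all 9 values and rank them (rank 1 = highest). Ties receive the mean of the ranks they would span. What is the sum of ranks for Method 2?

14

Sorted (descending): 9.5, 7.6, 7.5, 5.9, 5.6, 5.6, 4.5, 3.8, 3.6
The 2 values of 5.6 occupy positions 5–6 → average rank (5+6)/2 = 5.5.
Method 2 values → pooled ranks: 7.6→2, 3.8→8, 7.5→3, 9.5→1
Rank sum = 2 + 8 + 3 + 1 = 14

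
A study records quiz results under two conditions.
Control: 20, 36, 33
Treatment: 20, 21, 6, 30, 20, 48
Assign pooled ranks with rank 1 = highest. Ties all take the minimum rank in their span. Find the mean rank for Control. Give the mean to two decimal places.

3.67

Sorted (descending): 48, 36, 33, 30, 21, 20, 20, 20, 6
The 3 values of 20 occupy positions 6–8 → each gets rank 6.
Control values → pooled ranks: 20→6, 36→2, 33→3
Mean rank = (6 + 2 + 3) / 3 = 3.67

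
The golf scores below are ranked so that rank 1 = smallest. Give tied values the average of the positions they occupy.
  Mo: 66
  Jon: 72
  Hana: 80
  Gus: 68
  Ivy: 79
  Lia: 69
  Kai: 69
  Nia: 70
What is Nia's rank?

5

Sorted (ascending): 66, 68, 69, 69, 70, 72, 79, 80
The 2 values of 69 occupy positions 3–4 → average rank (3+4)/2 = 3.5.
Nia has value 70 → rank 5.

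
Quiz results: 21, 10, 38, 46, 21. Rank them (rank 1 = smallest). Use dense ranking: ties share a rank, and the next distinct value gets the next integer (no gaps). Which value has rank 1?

10

Sorted (ascending): 10, 21, 21, 38, 46
The 2 values of 21 share dense rank 2.
Remaining distinct values take the next consecutive integers.
Rank 1 → value 10.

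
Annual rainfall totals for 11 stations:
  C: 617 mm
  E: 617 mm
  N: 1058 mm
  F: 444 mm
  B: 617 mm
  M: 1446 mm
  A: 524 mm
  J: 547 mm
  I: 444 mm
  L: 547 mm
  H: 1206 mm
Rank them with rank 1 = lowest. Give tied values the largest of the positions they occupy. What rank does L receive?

5

Sorted (ascending): 444, 444, 524, 547, 547, 617, 617, 617, 1058, 1206, 1446
The 2 values of 444 occupy positions 1–2 → each gets rank 2.
The 2 values of 547 occupy positions 4–5 → each gets rank 5.
The 3 values of 617 occupy positions 6–8 → each gets rank 8.
L has value 547 mm → rank 5.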